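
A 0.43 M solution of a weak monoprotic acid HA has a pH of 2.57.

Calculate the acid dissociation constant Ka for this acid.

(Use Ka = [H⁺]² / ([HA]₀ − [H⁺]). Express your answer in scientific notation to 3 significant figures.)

[H⁺] = 10^(−pH) = 10^(−2.57) = 2.692e-03 M. For HA ⇌ H⁺ + A⁻, Ka = [H⁺][A⁻]/[HA] = [H⁺]² / ([HA]₀ − [H⁺]) = (2.692e-03)² / (0.43 − 2.692e-03) = 1.70e-05.

K_a = 1.70e-05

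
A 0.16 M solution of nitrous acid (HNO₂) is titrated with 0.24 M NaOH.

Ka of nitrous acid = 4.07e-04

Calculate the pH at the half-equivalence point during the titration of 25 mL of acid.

At half-equivalence [HA] = [A⁻], so Henderson-Hasselbalch gives pH = pKa = -log(4.07e-04) = 3.39.

pH = pKa = 3.39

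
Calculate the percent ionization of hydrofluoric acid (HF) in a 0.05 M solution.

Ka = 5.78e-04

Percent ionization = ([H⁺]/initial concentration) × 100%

Using Ka equilibrium: x² + Ka×x - Ka×C = 0. Solving: [H⁺] = 5.0946e-03. Percent = (5.0946e-03/0.05) × 100

Percent ionization = 10.2%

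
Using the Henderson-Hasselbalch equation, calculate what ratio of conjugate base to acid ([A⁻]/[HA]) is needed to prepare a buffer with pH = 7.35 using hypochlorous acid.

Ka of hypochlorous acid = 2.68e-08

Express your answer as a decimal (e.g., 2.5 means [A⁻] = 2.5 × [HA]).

pKa = -log(2.68e-08) = 7.5719. pH = pKa + log([A⁻]/[HA]), so log([A⁻]/[HA]) = pH − pKa = 7.35 − 7.5719 = -0.2219. [A⁻]/[HA] = 10^(-0.2219) = 0.600

[A⁻]/[HA] = 0.600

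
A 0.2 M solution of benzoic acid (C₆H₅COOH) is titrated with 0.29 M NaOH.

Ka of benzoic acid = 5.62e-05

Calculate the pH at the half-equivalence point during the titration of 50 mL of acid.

At half-equivalence [HA] = [A⁻], so Henderson-Hasselbalch gives pH = pKa = -log(5.62e-05) = 4.25.

pH = pKa = 4.25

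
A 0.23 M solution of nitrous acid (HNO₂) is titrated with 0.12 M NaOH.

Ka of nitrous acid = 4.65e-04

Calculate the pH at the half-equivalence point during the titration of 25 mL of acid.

At half-equivalence [HA] = [A⁻], so Henderson-Hasselbalch gives pH = pKa = -log(4.65e-04) = 3.33.

pH = pKa = 3.33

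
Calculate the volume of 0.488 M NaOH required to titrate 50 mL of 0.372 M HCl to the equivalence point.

At equivalence: moles acid = moles base. moles HCl = 0.372 × 50/1000 = 0.0186 mol. V_base = moles / 0.488 × 1000 = 38.1 mL.

V_{base} = 38.1 mL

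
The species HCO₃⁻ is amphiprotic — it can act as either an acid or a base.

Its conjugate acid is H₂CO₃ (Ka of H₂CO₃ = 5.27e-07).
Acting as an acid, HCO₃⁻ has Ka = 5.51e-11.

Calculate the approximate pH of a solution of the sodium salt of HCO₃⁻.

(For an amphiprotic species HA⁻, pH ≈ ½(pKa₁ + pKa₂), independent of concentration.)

pKa₁ = -log(5.27e-07) = 6.28; pKa₂ = -log(5.51e-11) = 10.26. For an amphiprotic species, pH ≈ ½(pKa₁ + pKa₂) = ½(6.28 + 10.26) = 8.27.

pH = 8.27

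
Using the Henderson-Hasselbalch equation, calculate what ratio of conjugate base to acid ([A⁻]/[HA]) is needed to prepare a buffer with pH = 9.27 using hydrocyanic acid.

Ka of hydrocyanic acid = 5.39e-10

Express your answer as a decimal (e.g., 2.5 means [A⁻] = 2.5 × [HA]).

pKa = -log(5.39e-10) = 9.2684. pH = pKa + log([A⁻]/[HA]), so log([A⁻]/[HA]) = pH − pKa = 9.27 − 9.2684 = 0.0016. [A⁻]/[HA] = 10^(0.0016) = 1.00

[A⁻]/[HA] = 1.00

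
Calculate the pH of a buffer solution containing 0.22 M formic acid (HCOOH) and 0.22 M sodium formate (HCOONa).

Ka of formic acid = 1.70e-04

pKa = -log(1.70e-04) = 3.77. pH = pKa + log([A⁻]/[HA]) = 3.77 + log(0.22/0.22)

pH = 3.77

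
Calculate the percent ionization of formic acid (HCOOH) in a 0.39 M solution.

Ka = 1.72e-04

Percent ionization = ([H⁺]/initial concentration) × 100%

Using Ka equilibrium: x² + Ka×x - Ka×C = 0. Solving: [H⁺] = 8.1047e-03. Percent = (8.1047e-03/0.39) × 100

Percent ionization = 2.08%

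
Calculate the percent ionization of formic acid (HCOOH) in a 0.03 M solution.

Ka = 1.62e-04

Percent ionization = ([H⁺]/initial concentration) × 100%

Using Ka equilibrium: x² + Ka×x - Ka×C = 0. Solving: [H⁺] = 2.1250e-03. Percent = (2.1250e-03/0.03) × 100

Percent ionization = 7.08%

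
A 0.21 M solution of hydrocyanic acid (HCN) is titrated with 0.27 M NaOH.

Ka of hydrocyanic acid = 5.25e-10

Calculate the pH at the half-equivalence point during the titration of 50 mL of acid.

At half-equivalence [HA] = [A⁻], so Henderson-Hasselbalch gives pH = pKa = -log(5.25e-10) = 9.28.

pH = pKa = 9.28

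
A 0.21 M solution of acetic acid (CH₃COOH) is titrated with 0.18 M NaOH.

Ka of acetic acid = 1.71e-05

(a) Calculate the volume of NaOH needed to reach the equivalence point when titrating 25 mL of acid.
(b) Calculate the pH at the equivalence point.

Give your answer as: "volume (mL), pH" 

moles acid = 0.21 × 25/1000 = 0.00525 mol; V_base = moles/0.18 × 1000 = 29.2 mL. At equivalence only the conjugate base is present: [A⁻] = 0.00525/0.054 = 9.6923e-02 M. Kb = Kw/Ka = 5.85e-10; [OH⁻] = √(Kb × [A⁻]) = 7.5286e-06; pOH = 5.12; pH = 14 - pOH = 8.88.

V = 29.2 mL, pH = 8.88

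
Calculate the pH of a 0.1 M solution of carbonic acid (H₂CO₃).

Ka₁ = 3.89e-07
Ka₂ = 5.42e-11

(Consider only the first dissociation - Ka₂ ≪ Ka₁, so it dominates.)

First dissociation dominates. From Ka₁ = [H⁺][HA⁻]/[H₂A], x² + Ka₁·x − Ka₁·C = 0 with C = 0.1 M and Ka₁ = 3.89e-07. Solving: [H⁺] = (−Ka₁ + √(Ka₁² + 4·Ka₁·C)) / 2 = 1.9704e-04 M. pH = -log(1.9704e-04) = 3.71.

pH = 3.71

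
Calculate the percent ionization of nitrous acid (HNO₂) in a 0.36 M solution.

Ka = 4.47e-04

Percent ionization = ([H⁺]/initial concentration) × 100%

Using Ka equilibrium: x² + Ka×x - Ka×C = 0. Solving: [H⁺] = 1.2464e-02. Percent = (1.2464e-02/0.36) × 100

Percent ionization = 3.46%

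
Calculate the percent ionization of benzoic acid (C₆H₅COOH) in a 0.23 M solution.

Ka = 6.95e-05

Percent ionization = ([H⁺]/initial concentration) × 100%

Using Ka equilibrium: x² + Ka×x - Ka×C = 0. Solving: [H⁺] = 3.9635e-03. Percent = (3.9635e-03/0.23) × 100

Percent ionization = 1.72%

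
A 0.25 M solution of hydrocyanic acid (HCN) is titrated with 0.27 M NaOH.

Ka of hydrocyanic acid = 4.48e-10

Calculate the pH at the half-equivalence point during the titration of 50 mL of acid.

At half-equivalence [HA] = [A⁻], so Henderson-Hasselbalch gives pH = pKa = -log(4.48e-10) = 9.35.

pH = pKa = 9.35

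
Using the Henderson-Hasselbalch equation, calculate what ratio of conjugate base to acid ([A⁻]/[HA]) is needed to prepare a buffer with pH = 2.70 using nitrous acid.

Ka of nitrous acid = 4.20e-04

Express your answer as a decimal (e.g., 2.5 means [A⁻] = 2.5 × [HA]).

pKa = -log(4.20e-04) = 3.3768. pH = pKa + log([A⁻]/[HA]), so log([A⁻]/[HA]) = pH − pKa = 2.70 − 3.3768 = -0.6768. [A⁻]/[HA] = 10^(-0.6768) = 0.210

[A⁻]/[HA] = 0.210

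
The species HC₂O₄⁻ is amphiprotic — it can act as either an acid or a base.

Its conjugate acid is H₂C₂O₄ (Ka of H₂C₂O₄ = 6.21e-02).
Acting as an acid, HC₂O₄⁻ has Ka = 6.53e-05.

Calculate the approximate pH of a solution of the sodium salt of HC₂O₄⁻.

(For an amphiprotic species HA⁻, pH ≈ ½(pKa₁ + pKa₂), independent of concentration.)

pKa₁ = -log(6.21e-02) = 1.21; pKa₂ = -log(6.53e-05) = 4.19. For an amphiprotic species, pH ≈ ½(pKa₁ + pKa₂) = ½(1.21 + 4.19) = 2.70.

pH = 2.70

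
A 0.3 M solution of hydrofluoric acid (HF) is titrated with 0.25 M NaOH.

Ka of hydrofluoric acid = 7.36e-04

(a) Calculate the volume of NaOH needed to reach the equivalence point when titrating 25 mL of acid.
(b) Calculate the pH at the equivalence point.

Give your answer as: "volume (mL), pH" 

moles acid = 0.3 × 25/1000 = 0.0075 mol; V_base = moles/0.25 × 1000 = 30.0 mL. At equivalence only the conjugate base is present: [A⁻] = 0.0075/0.055 = 1.3636e-01 M. Kb = Kw/Ka = 1.36e-11; [OH⁻] = √(Kb × [A⁻]) = 1.3612e-06; pOH = 5.87; pH = 14 - pOH = 8.13.

V = 30.0 mL, pH = 8.13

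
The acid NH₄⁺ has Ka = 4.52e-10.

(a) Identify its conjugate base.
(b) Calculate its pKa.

(a) The conjugate base is formed by removing one H⁺ from NH₄⁺, giving NH₃. (b) pKa = -log(Ka) = -log(4.52e-10) = 9.34.

Conjugate base: NH₃; pK_a = 9.34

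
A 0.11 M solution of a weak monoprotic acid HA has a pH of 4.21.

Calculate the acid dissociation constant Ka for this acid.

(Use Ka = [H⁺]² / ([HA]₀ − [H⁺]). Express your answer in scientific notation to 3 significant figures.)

[H⁺] = 10^(−pH) = 10^(−4.21) = 6.166e-05 M. For HA ⇌ H⁺ + A⁻, Ka = [H⁺][A⁻]/[HA] = [H⁺]² / ([HA]₀ − [H⁺]) = (6.166e-05)² / (0.11 − 6.166e-05) = 3.46e-08.

K_a = 3.46e-08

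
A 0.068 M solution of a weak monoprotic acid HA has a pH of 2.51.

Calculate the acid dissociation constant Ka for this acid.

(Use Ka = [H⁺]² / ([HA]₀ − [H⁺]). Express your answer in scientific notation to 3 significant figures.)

[H⁺] = 10^(−pH) = 10^(−2.51) = 3.090e-03 M. For HA ⇌ H⁺ + A⁻, Ka = [H⁺][A⁻]/[HA] = [H⁺]² / ([HA]₀ − [H⁺]) = (3.090e-03)² / (0.068 − 3.090e-03) = 1.47e-04.

K_a = 1.47e-04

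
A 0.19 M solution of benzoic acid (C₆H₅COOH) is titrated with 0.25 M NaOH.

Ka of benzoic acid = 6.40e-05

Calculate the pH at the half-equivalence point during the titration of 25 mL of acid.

At half-equivalence [HA] = [A⁻], so Henderson-Hasselbalch gives pH = pKa = -log(6.40e-05) = 4.19.

pH = pKa = 4.19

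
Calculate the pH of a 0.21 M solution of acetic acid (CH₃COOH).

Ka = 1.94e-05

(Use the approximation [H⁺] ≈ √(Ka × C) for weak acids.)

[H⁺] = √(Ka × C) = √(1.94e-05 × 0.21) = 2.0184e-03. pH = -log(2.0184e-03)

pH = 2.69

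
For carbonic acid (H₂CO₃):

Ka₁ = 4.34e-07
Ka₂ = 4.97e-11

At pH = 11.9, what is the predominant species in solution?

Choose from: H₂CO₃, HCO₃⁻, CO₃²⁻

pKa₁ = 6.36, pKa₂ = 10.30. For a polyprotic acid the predominant species crosses at each pKa: below pKa_n the protonated form dominates, above it the deprotonated form does. At pH = 11.9, the predominant species is CO₃²⁻.

CO₃²⁻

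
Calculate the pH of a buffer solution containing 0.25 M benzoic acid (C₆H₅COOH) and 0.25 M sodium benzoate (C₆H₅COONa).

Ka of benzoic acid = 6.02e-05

pKa = -log(6.02e-05) = 4.22. pH = pKa + log([A⁻]/[HA]) = 4.22 + log(0.25/0.25)

pH = 4.22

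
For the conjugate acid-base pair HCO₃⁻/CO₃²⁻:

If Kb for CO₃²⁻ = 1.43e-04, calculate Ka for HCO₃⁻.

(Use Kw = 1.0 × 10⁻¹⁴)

For a conjugate pair Ka × Kb = Kw, so Ka = Kw/Kb = 1.0 × 10⁻¹⁴ / 1.43e-04 = 6.99e-11.

K_a = 6.99e-11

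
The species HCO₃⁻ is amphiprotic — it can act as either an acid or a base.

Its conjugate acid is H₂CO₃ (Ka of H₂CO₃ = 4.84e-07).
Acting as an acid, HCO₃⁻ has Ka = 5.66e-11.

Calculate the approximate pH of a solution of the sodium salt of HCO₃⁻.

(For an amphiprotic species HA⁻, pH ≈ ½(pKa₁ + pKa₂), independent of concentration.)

pKa₁ = -log(4.84e-07) = 6.32; pKa₂ = -log(5.66e-11) = 10.25. For an amphiprotic species, pH ≈ ½(pKa₁ + pKa₂) = ½(6.32 + 10.25) = 8.28.

pH = 8.28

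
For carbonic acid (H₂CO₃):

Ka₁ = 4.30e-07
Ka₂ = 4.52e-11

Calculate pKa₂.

pKa₂ = -log(Ka₂) = -log(4.52e-11) = 10.34.

pK_{a2} = 10.34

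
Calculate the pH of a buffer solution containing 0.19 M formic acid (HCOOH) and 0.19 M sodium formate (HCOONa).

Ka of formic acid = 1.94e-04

pKa = -log(1.94e-04) = 3.71. pH = pKa + log([A⁻]/[HA]) = 3.71 + log(0.19/0.19)

pH = 3.71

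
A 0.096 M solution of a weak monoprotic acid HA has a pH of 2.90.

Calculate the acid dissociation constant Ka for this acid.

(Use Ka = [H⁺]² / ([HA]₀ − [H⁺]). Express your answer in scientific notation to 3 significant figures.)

[H⁺] = 10^(−pH) = 10^(−2.90) = 1.259e-03 M. For HA ⇌ H⁺ + A⁻, Ka = [H⁺][A⁻]/[HA] = [H⁺]² / ([HA]₀ − [H⁺]) = (1.259e-03)² / (0.096 − 1.259e-03) = 1.67e-05.

K_a = 1.67e-05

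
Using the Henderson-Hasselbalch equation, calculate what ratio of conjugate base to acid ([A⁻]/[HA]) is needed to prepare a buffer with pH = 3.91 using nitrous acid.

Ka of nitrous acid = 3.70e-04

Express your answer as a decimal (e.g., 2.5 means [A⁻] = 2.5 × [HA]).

pKa = -log(3.70e-04) = 3.4318. pH = pKa + log([A⁻]/[HA]), so log([A⁻]/[HA]) = pH − pKa = 3.91 − 3.4318 = 0.4782. [A⁻]/[HA] = 10^(0.4782) = 3.01

[A⁻]/[HA] = 3.01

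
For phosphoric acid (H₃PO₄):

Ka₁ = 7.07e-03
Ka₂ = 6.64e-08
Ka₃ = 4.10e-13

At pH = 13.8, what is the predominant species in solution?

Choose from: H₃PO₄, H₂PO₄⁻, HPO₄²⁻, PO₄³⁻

pKa₁ = 2.15, pKa₂ = 7.18, pKa₃ = 12.39. For a polyprotic acid the predominant species crosses at each pKa: below pKa_n the protonated form dominates, above it the deprotonated form does. At pH = 13.8, the predominant species is PO₄³⁻.

PO₄³⁻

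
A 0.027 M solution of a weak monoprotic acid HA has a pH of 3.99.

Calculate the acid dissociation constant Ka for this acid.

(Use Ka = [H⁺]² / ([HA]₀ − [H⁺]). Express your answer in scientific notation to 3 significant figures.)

[H⁺] = 10^(−pH) = 10^(−3.99) = 1.023e-04 M. For HA ⇌ H⁺ + A⁻, Ka = [H⁺][A⁻]/[HA] = [H⁺]² / ([HA]₀ − [H⁺]) = (1.023e-04)² / (0.027 − 1.023e-04) = 3.89e-07.

K_a = 3.89e-07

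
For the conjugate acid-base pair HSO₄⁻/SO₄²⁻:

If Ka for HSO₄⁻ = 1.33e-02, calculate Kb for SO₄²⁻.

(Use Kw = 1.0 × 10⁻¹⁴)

For a conjugate pair Ka × Kb = Kw, so Kb = Kw/Ka = 1.0 × 10⁻¹⁴ / 1.33e-02 = 7.52e-13.

K_b = 7.52e-13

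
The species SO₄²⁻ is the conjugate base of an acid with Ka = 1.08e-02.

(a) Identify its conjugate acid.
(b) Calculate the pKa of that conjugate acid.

(a) The conjugate acid is formed by adding one H⁺ to SO₄²⁻, giving HSO₄⁻. (b) pKa = -log(Ka) = -log(1.08e-02) = 1.97.

Conjugate acid: HSO₄⁻; pK_a = 1.97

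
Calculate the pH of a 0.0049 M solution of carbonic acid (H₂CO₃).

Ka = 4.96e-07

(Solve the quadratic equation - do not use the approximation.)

x² + Ka×x - Ka×C = 0. Using quadratic formula: [H⁺] = 4.9052e-05

pH = 4.31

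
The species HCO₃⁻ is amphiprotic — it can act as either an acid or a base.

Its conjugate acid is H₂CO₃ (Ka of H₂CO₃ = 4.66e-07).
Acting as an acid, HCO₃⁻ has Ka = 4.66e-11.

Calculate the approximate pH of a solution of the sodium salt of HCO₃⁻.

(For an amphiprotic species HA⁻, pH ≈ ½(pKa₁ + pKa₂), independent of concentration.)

pKa₁ = -log(4.66e-07) = 6.33; pKa₂ = -log(4.66e-11) = 10.33. For an amphiprotic species, pH ≈ ½(pKa₁ + pKa₂) = ½(6.33 + 10.33) = 8.33.

pH = 8.33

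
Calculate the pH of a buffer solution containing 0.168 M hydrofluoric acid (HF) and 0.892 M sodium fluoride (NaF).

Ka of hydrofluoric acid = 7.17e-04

pKa = -log(7.17e-04) = 3.14. pH = pKa + log([A⁻]/[HA]) = 3.14 + log(0.892/0.168)

pH = 3.87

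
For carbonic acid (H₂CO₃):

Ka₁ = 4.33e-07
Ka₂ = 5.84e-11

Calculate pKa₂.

pKa₂ = -log(Ka₂) = -log(5.84e-11) = 10.23.

pK_{a2} = 10.23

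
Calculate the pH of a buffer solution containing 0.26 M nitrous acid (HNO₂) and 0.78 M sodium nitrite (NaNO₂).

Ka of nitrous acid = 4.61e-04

pKa = -log(4.61e-04) = 3.34. pH = pKa + log([A⁻]/[HA]) = 3.34 + log(0.78/0.26)

pH = 3.81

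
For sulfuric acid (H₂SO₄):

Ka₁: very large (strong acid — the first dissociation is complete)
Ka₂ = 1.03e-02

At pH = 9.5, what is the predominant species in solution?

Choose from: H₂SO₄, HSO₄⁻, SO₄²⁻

The first dissociation is complete, so H₂SO₄ itself is never the predominant species in water; pKa₂ = -log(1.03e-02) = 1.99. For a polyprotic acid the predominant species crosses at each pKa: below pKa_n the protonated form dominates, above it the deprotonated form does. At pH = 9.5, the predominant species is SO₄²⁻.

SO₄²⁻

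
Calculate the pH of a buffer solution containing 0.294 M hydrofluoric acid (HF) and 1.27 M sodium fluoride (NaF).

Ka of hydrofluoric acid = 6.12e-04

pKa = -log(6.12e-04) = 3.21. pH = pKa + log([A⁻]/[HA]) = 3.21 + log(1.27/0.294)

pH = 3.85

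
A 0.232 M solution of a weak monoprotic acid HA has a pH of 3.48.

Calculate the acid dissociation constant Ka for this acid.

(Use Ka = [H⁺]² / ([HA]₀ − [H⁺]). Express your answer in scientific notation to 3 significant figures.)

[H⁺] = 10^(−pH) = 10^(−3.48) = 3.311e-04 M. For HA ⇌ H⁺ + A⁻, Ka = [H⁺][A⁻]/[HA] = [H⁺]² / ([HA]₀ − [H⁺]) = (3.311e-04)² / (0.232 − 3.311e-04) = 4.73e-07.

K_a = 4.73e-07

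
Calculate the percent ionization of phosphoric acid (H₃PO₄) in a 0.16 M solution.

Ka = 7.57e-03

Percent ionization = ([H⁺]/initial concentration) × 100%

Using Ka equilibrium: x² + Ka×x - Ka×C = 0. Solving: [H⁺] = 3.1223e-02. Percent = (3.1223e-02/0.16) × 100

Percent ionization = 19.5%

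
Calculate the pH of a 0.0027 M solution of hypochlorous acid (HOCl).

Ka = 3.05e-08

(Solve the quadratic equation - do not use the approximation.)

x² + Ka×x - Ka×C = 0. Using quadratic formula: [H⁺] = 9.0595e-06

pH = 5.04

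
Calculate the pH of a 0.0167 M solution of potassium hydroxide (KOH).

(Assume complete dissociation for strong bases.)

[OH⁻] = 0.0167 M for strong base. pOH = -log[OH⁻] = 1.78, pH = 14 - pOH

pH = 12.22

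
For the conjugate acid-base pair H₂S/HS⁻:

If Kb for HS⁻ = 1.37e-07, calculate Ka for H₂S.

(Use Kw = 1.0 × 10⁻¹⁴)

For a conjugate pair Ka × Kb = Kw, so Ka = Kw/Kb = 1.0 × 10⁻¹⁴ / 1.37e-07 = 7.30e-08.

K_a = 7.30e-08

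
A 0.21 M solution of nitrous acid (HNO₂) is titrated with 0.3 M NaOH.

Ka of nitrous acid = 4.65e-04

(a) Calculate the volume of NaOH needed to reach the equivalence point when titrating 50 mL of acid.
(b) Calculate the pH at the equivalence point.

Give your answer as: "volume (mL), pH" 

moles acid = 0.21 × 50/1000 = 0.0105 mol; V_base = moles/0.3 × 1000 = 35.0 mL. At equivalence only the conjugate base is present: [A⁻] = 0.0105/0.085 = 1.2353e-01 M. Kb = Kw/Ka = 2.15e-11; [OH⁻] = √(Kb × [A⁻]) = 1.6299e-06; pOH = 5.79; pH = 14 - pOH = 8.21.

V = 35.0 mL, pH = 8.21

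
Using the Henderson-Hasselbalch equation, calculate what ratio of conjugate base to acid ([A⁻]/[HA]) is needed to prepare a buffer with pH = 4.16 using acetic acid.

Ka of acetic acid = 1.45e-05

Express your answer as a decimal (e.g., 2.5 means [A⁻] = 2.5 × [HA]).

pKa = -log(1.45e-05) = 4.8386. pH = pKa + log([A⁻]/[HA]), so log([A⁻]/[HA]) = pH − pKa = 4.16 − 4.8386 = -0.6786. [A⁻]/[HA] = 10^(-0.6786) = 0.210

[A⁻]/[HA] = 0.210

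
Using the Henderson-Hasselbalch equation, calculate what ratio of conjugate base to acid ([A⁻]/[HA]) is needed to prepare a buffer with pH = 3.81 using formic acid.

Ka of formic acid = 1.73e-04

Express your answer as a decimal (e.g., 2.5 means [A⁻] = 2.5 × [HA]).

pKa = -log(1.73e-04) = 3.7620. pH = pKa + log([A⁻]/[HA]), so log([A⁻]/[HA]) = pH − pKa = 3.81 − 3.7620 = 0.0480. [A⁻]/[HA] = 10^(0.0480) = 1.12

[A⁻]/[HA] = 1.12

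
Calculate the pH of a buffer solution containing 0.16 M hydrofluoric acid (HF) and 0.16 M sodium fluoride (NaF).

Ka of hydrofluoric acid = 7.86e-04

pKa = -log(7.86e-04) = 3.10. pH = pKa + log([A⁻]/[HA]) = 3.10 + log(0.16/0.16)

pH = 3.10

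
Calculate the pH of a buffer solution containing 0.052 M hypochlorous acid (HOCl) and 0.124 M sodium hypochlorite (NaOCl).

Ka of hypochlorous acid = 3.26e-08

pKa = -log(3.26e-08) = 7.49. pH = pKa + log([A⁻]/[HA]) = 7.49 + log(0.124/0.052)

pH = 7.86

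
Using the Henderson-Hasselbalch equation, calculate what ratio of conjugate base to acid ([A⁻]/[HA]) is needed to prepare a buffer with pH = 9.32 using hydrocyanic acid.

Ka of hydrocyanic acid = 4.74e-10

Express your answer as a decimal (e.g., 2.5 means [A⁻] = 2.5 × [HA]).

pKa = -log(4.74e-10) = 9.3242. pH = pKa + log([A⁻]/[HA]), so log([A⁻]/[HA]) = pH − pKa = 9.32 − 9.3242 = -0.0042. [A⁻]/[HA] = 10^(-0.0042) = 0.990

[A⁻]/[HA] = 0.990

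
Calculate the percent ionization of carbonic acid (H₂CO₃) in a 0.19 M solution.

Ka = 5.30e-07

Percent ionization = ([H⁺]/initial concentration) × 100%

Using Ka equilibrium: x² + Ka×x - Ka×C = 0. Solving: [H⁺] = 3.1707e-04. Percent = (3.1707e-04/0.19) × 100

Percent ionization = 0.167%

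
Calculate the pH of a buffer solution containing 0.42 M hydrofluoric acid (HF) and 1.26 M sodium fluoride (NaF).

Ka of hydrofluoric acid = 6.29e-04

pKa = -log(6.29e-04) = 3.20. pH = pKa + log([A⁻]/[HA]) = 3.20 + log(1.26/0.42)

pH = 3.68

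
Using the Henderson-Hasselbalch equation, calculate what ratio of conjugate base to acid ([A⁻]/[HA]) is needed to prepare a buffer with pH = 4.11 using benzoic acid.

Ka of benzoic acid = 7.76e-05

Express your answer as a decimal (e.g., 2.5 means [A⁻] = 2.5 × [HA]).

pKa = -log(7.76e-05) = 4.1101. pH = pKa + log([A⁻]/[HA]), so log([A⁻]/[HA]) = pH − pKa = 4.11 − 4.1101 = -0.0001. [A⁻]/[HA] = 10^(-0.0001) = 1.00

[A⁻]/[HA] = 1.00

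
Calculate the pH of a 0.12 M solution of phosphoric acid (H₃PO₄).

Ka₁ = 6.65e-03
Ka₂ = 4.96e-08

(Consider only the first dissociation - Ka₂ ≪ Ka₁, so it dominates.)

First dissociation dominates. From Ka₁ = [H⁺][HA⁻]/[H₂A], x² + Ka₁·x − Ka₁·C = 0 with C = 0.12 M and Ka₁ = 6.65e-03. Solving: [H⁺] = (−Ka₁ + √(Ka₁² + 4·Ka₁·C)) / 2 = 2.5119e-02 M. pH = -log(2.5119e-02) = 1.60.

pH = 1.60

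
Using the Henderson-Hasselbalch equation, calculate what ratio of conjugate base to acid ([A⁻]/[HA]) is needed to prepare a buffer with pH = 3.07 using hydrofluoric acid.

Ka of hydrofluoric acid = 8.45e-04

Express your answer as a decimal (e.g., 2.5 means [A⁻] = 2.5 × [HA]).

pKa = -log(8.45e-04) = 3.0731. pH = pKa + log([A⁻]/[HA]), so log([A⁻]/[HA]) = pH − pKa = 3.07 − 3.0731 = -0.0031. [A⁻]/[HA] = 10^(-0.0031) = 0.993

[A⁻]/[HA] = 0.993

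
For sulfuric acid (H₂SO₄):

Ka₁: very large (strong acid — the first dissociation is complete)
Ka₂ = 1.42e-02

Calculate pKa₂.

pKa₂ = -log(Ka₂) = -log(1.42e-02) = 1.85.

pK_{a2} = 1.85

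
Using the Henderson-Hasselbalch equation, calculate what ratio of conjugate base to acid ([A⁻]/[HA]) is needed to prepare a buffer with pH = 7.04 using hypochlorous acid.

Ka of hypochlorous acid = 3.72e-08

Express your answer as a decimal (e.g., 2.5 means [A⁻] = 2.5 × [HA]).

pKa = -log(3.72e-08) = 7.4295. pH = pKa + log([A⁻]/[HA]), so log([A⁻]/[HA]) = pH − pKa = 7.04 − 7.4295 = -0.3895. [A⁻]/[HA] = 10^(-0.3895) = 0.408

[A⁻]/[HA] = 0.408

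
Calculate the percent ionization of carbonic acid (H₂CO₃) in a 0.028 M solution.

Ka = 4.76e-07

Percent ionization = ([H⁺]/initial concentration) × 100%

Using Ka equilibrium: x² + Ka×x - Ka×C = 0. Solving: [H⁺] = 1.1521e-04. Percent = (1.1521e-04/0.028) × 100

Percent ionization = 0.411%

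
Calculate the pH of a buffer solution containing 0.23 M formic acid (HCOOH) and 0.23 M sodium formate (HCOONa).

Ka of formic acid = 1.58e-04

pKa = -log(1.58e-04) = 3.80. pH = pKa + log([A⁻]/[HA]) = 3.80 + log(0.23/0.23)

pH = 3.80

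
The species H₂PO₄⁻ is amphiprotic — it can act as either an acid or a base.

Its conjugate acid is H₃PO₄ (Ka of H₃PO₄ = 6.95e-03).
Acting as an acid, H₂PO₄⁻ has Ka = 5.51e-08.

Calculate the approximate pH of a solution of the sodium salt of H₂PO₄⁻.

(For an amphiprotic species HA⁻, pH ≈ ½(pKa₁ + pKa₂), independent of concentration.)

pKa₁ = -log(6.95e-03) = 2.16; pKa₂ = -log(5.51e-08) = 7.26. For an amphiprotic species, pH ≈ ½(pKa₁ + pKa₂) = ½(2.16 + 7.26) = 4.71.

pH = 4.71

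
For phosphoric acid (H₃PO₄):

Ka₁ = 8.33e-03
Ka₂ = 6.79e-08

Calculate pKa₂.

pKa₂ = -log(Ka₂) = -log(6.79e-08) = 7.17.

pK_{a2} = 7.17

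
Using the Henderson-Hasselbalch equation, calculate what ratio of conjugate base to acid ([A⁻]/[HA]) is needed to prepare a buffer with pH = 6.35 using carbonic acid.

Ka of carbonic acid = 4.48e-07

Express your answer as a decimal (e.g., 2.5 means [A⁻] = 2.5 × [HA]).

pKa = -log(4.48e-07) = 6.3487. pH = pKa + log([A⁻]/[HA]), so log([A⁻]/[HA]) = pH − pKa = 6.35 − 6.3487 = 0.0013. [A⁻]/[HA] = 10^(0.0013) = 1.00

[A⁻]/[HA] = 1.00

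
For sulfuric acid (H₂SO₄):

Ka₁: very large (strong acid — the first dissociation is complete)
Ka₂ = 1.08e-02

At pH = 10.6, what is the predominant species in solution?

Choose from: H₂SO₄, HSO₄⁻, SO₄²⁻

The first dissociation is complete, so H₂SO₄ itself is never the predominant species in water; pKa₂ = -log(1.08e-02) = 1.97. For a polyprotic acid the predominant species crosses at each pKa: below pKa_n the protonated form dominates, above it the deprotonated form does. At pH = 10.6, the predominant species is SO₄²⁻.

SO₄²⁻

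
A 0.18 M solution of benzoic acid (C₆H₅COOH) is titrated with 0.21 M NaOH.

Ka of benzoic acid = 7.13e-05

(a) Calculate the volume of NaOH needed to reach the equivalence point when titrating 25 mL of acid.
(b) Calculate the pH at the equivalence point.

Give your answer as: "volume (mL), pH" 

moles acid = 0.18 × 25/1000 = 0.0045 mol; V_base = moles/0.21 × 1000 = 21.4 mL. At equivalence only the conjugate base is present: [A⁻] = 0.0045/0.046 = 9.6923e-02 M. Kb = Kw/Ka = 1.40e-10; [OH⁻] = √(Kb × [A⁻]) = 3.6870e-06; pOH = 5.43; pH = 14 - pOH = 8.57.

V = 21.4 mL, pH = 8.57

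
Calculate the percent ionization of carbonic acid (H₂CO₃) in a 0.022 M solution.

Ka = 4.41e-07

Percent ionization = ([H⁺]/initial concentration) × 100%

Using Ka equilibrium: x² + Ka×x - Ka×C = 0. Solving: [H⁺] = 9.8278e-05. Percent = (9.8278e-05/0.022) × 100

Percent ionization = 0.447%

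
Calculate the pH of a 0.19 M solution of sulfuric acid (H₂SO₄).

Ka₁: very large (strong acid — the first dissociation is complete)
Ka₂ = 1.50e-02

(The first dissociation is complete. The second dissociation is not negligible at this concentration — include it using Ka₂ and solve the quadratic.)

First dissociation is complete: [H⁺]₀ = [HSO₄⁻]₀ = C = 0.19 M. Second dissociation HSO₄⁻ ⇌ H⁺ + SO₄²⁻: let x = [SO₄²⁻]. Ka₂ = (C + x)·x / (C − x) = 1.50e-02 → x² + (C + Ka₂)·x − Ka₂·C = 0 → x² + 0.20500·x − 2.850e-03 = 0. x = (−0.20500 + √(0.20500² + 4 × 2.850e-03)) / 2 = 1.3069e-02 M. [H⁺] = C + x = 0.19 + 1.3069e-02 = 2.0307e-01 M. pH = -log(2.0307e-01) = 0.69.

pH = 0.69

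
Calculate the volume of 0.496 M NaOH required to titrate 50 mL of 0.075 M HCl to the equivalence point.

At equivalence: moles acid = moles base. moles HCl = 0.075 × 50/1000 = 0.00375 mol. V_base = moles / 0.496 × 1000 = 7.6 mL.

V_{base} = 7.6 mL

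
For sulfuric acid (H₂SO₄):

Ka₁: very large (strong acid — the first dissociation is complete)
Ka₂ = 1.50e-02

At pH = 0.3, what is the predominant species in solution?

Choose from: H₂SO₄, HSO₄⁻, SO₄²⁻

The first dissociation is complete, so H₂SO₄ itself is never the predominant species in water; pKa₂ = -log(1.50e-02) = 1.82. For a polyprotic acid the predominant species crosses at each pKa: below pKa_n the protonated form dominates, above it the deprotonated form does. At pH = 0.3, the predominant species is HSO₄⁻.

HSO₄⁻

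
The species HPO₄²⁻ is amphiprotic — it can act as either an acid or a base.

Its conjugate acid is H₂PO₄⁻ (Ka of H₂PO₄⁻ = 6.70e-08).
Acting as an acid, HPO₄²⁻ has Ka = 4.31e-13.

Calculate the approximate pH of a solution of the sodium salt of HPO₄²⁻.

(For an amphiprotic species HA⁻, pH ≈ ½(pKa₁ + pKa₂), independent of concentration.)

pKa₁ = -log(6.70e-08) = 7.17; pKa₂ = -log(4.31e-13) = 12.37. For an amphiprotic species, pH ≈ ½(pKa₁ + pKa₂) = ½(7.17 + 12.37) = 9.77.

pH = 9.77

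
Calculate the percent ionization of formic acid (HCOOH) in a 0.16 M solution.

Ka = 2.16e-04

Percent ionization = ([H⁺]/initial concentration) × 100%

Using Ka equilibrium: x² + Ka×x - Ka×C = 0. Solving: [H⁺] = 5.7718e-03. Percent = (5.7718e-03/0.16) × 100

Percent ionization = 3.61%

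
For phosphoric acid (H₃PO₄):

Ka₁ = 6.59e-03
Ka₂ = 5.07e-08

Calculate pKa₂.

pKa₂ = -log(Ka₂) = -log(5.07e-08) = 7.29.

pK_{a2} = 7.29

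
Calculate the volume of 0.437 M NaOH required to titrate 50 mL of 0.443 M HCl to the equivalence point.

At equivalence: moles acid = moles base. moles HCl = 0.443 × 50/1000 = 0.02215 mol. V_base = moles / 0.437 × 1000 = 50.7 mL.

V_{base} = 50.7 mL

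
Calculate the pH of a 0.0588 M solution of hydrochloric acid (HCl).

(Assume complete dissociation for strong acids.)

[H⁺] = 0.0588 M for strong acid. pH = -log[H⁺] = -log(0.0588)

pH = 1.23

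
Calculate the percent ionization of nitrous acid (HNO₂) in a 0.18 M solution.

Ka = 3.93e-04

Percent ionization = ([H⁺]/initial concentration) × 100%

Using Ka equilibrium: x² + Ka×x - Ka×C = 0. Solving: [H⁺] = 8.2165e-03. Percent = (8.2165e-03/0.18) × 100

Percent ionization = 4.56%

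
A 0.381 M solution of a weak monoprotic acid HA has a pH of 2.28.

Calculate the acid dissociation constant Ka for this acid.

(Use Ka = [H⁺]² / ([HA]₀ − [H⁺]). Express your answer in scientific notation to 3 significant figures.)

[H⁺] = 10^(−pH) = 10^(−2.28) = 5.248e-03 M. For HA ⇌ H⁺ + A⁻, Ka = [H⁺][A⁻]/[HA] = [H⁺]² / ([HA]₀ − [H⁺]) = (5.248e-03)² / (0.381 − 5.248e-03) = 7.33e-05.

K_a = 7.33e-05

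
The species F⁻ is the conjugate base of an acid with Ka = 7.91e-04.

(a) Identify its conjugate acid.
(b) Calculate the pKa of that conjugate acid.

(a) The conjugate acid is formed by adding one H⁺ to F⁻, giving HF. (b) pKa = -log(Ka) = -log(7.91e-04) = 3.10.

Conjugate acid: HF; pK_a = 3.10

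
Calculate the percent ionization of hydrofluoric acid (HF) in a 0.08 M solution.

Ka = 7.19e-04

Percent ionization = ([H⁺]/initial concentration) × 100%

Using Ka equilibrium: x² + Ka×x - Ka×C = 0. Solving: [H⁺] = 7.2332e-03. Percent = (7.2332e-03/0.08) × 100

Percent ionization = 9.04%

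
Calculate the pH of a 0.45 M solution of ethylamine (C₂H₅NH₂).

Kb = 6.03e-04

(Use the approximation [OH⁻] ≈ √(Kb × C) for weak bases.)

[OH⁻] = √(Kb × C) = √(6.03e-04 × 0.45) = 1.6473e-02. pOH = 1.78, pH = 14 - pOH

pH = 12.22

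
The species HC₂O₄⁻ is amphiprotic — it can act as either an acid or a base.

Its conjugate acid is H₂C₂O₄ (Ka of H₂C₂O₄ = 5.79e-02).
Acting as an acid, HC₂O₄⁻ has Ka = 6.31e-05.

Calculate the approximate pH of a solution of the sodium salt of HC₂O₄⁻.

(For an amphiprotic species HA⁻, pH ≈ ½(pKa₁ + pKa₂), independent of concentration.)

pKa₁ = -log(5.79e-02) = 1.24; pKa₂ = -log(6.31e-05) = 4.20. For an amphiprotic species, pH ≈ ½(pKa₁ + pKa₂) = ½(1.24 + 4.20) = 2.72.

pH = 2.72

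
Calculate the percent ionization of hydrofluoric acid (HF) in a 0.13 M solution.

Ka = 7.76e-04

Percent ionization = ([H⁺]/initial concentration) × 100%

Using Ka equilibrium: x² + Ka×x - Ka×C = 0. Solving: [H⁺] = 9.6634e-03. Percent = (9.6634e-03/0.13) × 100

Percent ionization = 7.43%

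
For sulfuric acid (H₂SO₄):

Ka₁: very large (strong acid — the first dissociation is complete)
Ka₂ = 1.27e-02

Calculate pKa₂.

pKa₂ = -log(Ka₂) = -log(1.27e-02) = 1.90.

pK_{a2} = 1.90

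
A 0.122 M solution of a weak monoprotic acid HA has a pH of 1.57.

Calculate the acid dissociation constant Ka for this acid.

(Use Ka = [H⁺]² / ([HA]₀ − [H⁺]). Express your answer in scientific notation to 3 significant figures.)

[H⁺] = 10^(−pH) = 10^(−1.57) = 2.692e-02 M. For HA ⇌ H⁺ + A⁻, Ka = [H⁺][A⁻]/[HA] = [H⁺]² / ([HA]₀ − [H⁺]) = (2.692e-02)² / (0.122 − 2.692e-02) = 7.62e-03.

K_a = 7.62e-03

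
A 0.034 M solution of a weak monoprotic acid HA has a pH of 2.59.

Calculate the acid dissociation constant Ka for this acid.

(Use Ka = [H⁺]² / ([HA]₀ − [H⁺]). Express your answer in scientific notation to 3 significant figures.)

[H⁺] = 10^(−pH) = 10^(−2.59) = 2.570e-03 M. For HA ⇌ H⁺ + A⁻, Ka = [H⁺][A⁻]/[HA] = [H⁺]² / ([HA]₀ − [H⁺]) = (2.570e-03)² / (0.034 − 2.570e-03) = 2.10e-04.

K_a = 2.10e-04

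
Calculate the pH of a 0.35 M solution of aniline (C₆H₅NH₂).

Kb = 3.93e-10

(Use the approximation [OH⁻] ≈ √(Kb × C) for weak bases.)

[OH⁻] = √(Kb × C) = √(3.93e-10 × 0.35) = 1.1728e-05. pOH = 4.93, pH = 14 - pOH

pH = 9.07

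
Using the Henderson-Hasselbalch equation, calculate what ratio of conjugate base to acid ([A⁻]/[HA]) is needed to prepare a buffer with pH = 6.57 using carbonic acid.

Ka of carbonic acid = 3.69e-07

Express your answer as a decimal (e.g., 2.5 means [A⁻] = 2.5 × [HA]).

pKa = -log(3.69e-07) = 6.4330. pH = pKa + log([A⁻]/[HA]), so log([A⁻]/[HA]) = pH − pKa = 6.57 − 6.4330 = 0.1370. [A⁻]/[HA] = 10^(0.1370) = 1.37

[A⁻]/[HA] = 1.37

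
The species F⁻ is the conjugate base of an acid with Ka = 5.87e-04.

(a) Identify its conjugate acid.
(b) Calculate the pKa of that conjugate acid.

(a) The conjugate acid is formed by adding one H⁺ to F⁻, giving HF. (b) pKa = -log(Ka) = -log(5.87e-04) = 3.23.

Conjugate acid: HF; pK_a = 3.23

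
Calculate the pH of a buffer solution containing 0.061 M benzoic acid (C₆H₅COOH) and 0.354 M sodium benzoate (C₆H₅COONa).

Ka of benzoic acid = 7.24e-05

pKa = -log(7.24e-05) = 4.14. pH = pKa + log([A⁻]/[HA]) = 4.14 + log(0.354/0.061)

pH = 4.90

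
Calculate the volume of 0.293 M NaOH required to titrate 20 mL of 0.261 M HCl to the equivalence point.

At equivalence: moles acid = moles base. moles HCl = 0.261 × 20/1000 = 0.00522 mol. V_base = moles / 0.293 × 1000 = 17.8 mL.

V_{base} = 17.8 mL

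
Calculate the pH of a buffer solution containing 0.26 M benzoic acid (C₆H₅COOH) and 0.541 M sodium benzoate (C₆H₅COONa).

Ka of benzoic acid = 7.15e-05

pKa = -log(7.15e-05) = 4.15. pH = pKa + log([A⁻]/[HA]) = 4.15 + log(0.541/0.26)

pH = 4.46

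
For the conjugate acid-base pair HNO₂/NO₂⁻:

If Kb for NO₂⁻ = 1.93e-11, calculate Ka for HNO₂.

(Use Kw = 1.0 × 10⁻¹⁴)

For a conjugate pair Ka × Kb = Kw, so Ka = Kw/Kb = 1.0 × 10⁻¹⁴ / 1.93e-11 = 5.18e-04.

K_a = 5.18e-04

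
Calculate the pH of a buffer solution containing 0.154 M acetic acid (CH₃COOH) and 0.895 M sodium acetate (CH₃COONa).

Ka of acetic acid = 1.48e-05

pKa = -log(1.48e-05) = 4.83. pH = pKa + log([A⁻]/[HA]) = 4.83 + log(0.895/0.154)

pH = 5.59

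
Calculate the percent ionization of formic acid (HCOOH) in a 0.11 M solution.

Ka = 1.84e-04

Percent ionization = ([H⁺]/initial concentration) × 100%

Using Ka equilibrium: x² + Ka×x - Ka×C = 0. Solving: [H⁺] = 4.4078e-03. Percent = (4.4078e-03/0.11) × 100

Percent ionization = 4.01%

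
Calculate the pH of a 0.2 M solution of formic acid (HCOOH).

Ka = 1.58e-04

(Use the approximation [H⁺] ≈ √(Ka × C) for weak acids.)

[H⁺] = √(Ka × C) = √(1.58e-04 × 0.2) = 5.6214e-03. pH = -log(5.6214e-03)

pH = 2.25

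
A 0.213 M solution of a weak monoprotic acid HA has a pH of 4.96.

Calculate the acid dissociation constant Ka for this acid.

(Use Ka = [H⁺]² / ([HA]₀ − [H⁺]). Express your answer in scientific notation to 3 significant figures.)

[H⁺] = 10^(−pH) = 10^(−4.96) = 1.096e-05 M. For HA ⇌ H⁺ + A⁻, Ka = [H⁺][A⁻]/[HA] = [H⁺]² / ([HA]₀ − [H⁺]) = (1.096e-05)² / (0.213 − 1.096e-05) = 5.64e-10.

K_a = 5.64e-10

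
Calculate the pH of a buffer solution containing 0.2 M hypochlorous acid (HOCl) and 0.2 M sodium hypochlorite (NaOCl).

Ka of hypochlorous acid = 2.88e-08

pKa = -log(2.88e-08) = 7.54. pH = pKa + log([A⁻]/[HA]) = 7.54 + log(0.2/0.2)

pH = 7.54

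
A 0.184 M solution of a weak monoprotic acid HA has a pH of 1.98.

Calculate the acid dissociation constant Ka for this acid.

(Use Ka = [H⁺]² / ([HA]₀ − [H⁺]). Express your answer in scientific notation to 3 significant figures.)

[H⁺] = 10^(−pH) = 10^(−1.98) = 1.047e-02 M. For HA ⇌ H⁺ + A⁻, Ka = [H⁺][A⁻]/[HA] = [H⁺]² / ([HA]₀ − [H⁺]) = (1.047e-02)² / (0.184 − 1.047e-02) = 6.32e-04.

K_a = 6.32e-04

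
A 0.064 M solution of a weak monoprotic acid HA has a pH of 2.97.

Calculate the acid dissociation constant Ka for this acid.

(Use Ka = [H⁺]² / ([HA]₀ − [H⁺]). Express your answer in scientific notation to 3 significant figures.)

[H⁺] = 10^(−pH) = 10^(−2.97) = 1.072e-03 M. For HA ⇌ H⁺ + A⁻, Ka = [H⁺][A⁻]/[HA] = [H⁺]² / ([HA]₀ − [H⁺]) = (1.072e-03)² / (0.064 − 1.072e-03) = 1.82e-05.

K_a = 1.82e-05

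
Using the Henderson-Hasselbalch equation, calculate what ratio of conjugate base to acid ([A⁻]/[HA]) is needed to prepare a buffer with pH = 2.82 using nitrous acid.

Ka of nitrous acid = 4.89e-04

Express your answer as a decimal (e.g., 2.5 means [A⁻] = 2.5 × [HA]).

pKa = -log(4.89e-04) = 3.3107. pH = pKa + log([A⁻]/[HA]), so log([A⁻]/[HA]) = pH − pKa = 2.82 − 3.3107 = -0.4907. [A⁻]/[HA] = 10^(-0.4907) = 0.323

[A⁻]/[HA] = 0.323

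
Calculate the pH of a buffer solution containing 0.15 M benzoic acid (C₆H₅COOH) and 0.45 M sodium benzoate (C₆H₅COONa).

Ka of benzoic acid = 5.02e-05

pKa = -log(5.02e-05) = 4.30. pH = pKa + log([A⁻]/[HA]) = 4.30 + log(0.45/0.15)

pH = 4.78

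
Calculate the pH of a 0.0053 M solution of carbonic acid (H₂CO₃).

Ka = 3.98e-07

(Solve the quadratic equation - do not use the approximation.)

x² + Ka×x - Ka×C = 0. Using quadratic formula: [H⁺] = 4.5730e-05

pH = 4.34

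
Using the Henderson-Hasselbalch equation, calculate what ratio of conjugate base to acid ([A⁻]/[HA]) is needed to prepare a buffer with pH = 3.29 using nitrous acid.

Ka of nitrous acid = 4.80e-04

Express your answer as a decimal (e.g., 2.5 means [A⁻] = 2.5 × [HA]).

pKa = -log(4.80e-04) = 3.3188. pH = pKa + log([A⁻]/[HA]), so log([A⁻]/[HA]) = pH − pKa = 3.29 − 3.3188 = -0.0288. [A⁻]/[HA] = 10^(-0.0288) = 0.936

[A⁻]/[HA] = 0.936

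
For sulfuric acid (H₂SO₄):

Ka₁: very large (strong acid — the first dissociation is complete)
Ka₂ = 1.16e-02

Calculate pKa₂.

pKa₂ = -log(Ka₂) = -log(1.16e-02) = 1.94.

pK_{a2} = 1.94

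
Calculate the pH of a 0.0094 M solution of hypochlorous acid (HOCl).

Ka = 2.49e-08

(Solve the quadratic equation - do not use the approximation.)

x² + Ka×x - Ka×C = 0. Using quadratic formula: [H⁺] = 1.5287e-05

pH = 4.82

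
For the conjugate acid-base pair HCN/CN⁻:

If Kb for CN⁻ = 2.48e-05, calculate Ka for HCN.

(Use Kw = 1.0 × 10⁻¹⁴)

For a conjugate pair Ka × Kb = Kw, so Ka = Kw/Kb = 1.0 × 10⁻¹⁴ / 2.48e-05 = 4.03e-10.

K_a = 4.03e-10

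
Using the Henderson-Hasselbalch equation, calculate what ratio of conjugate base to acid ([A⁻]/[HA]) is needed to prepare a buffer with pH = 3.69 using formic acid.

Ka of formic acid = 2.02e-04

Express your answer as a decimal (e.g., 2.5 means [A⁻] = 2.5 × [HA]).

pKa = -log(2.02e-04) = 3.6946. pH = pKa + log([A⁻]/[HA]), so log([A⁻]/[HA]) = pH − pKa = 3.69 − 3.6946 = -0.0046. [A⁻]/[HA] = 10^(-0.0046) = 0.989

[A⁻]/[HA] = 0.989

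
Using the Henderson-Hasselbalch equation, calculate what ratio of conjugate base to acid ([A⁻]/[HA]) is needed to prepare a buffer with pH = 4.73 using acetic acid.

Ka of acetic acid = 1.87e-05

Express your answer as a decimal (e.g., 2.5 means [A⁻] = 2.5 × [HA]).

pKa = -log(1.87e-05) = 4.7282. pH = pKa + log([A⁻]/[HA]), so log([A⁻]/[HA]) = pH − pKa = 4.73 − 4.7282 = 0.0018. [A⁻]/[HA] = 10^(0.0018) = 1.00

[A⁻]/[HA] = 1.00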